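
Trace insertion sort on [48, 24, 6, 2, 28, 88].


Initial: [48, 24, 6, 2, 28, 88]
Insert 24: [24, 48, 6, 2, 28, 88]
Insert 6: [6, 24, 48, 2, 28, 88]
Insert 2: [2, 6, 24, 48, 28, 88]
Insert 28: [2, 6, 24, 28, 48, 88]
Insert 88: [2, 6, 24, 28, 48, 88]

Sorted: [2, 6, 24, 28, 48, 88]


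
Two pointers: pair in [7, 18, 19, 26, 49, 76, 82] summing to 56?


lo=0(7)+hi=6(82)=89
lo=0(7)+hi=5(76)=83
lo=0(7)+hi=4(49)=56

Yes: 7+49=56


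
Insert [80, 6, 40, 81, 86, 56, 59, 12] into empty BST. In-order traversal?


Insert 80: root
Insert 6: L from 80
Insert 40: L from 80 -> R from 6
Insert 81: R from 80
Insert 86: R from 80 -> R from 81
Insert 56: L from 80 -> R from 6 -> R from 40
Insert 59: L from 80 -> R from 6 -> R from 40 -> R from 56
Insert 12: L from 80 -> R from 6 -> L from 40

In-order: [6, 12, 40, 56, 59, 80, 81, 86]


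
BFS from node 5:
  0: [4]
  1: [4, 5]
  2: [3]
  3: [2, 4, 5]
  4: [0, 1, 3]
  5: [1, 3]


Visit 5, enqueue [1, 3]
Visit 1, enqueue [4]
Visit 3, enqueue [2]
Visit 4, enqueue [0]
Visit 2, enqueue []
Visit 0, enqueue []

BFS order: [5, 1, 3, 4, 2, 0]


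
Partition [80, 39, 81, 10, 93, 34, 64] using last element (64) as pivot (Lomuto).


Pivot: 64
  39 <= 64: swap -> [39, 80, 81, 10, 93, 34, 64]
  10 <= 64: swap -> [39, 10, 81, 80, 93, 34, 64]
  34 <= 64: swap -> [39, 10, 34, 80, 93, 81, 64]
Place pivot at 3: [39, 10, 34, 64, 93, 81, 80]

Partitioned: [39, 10, 34, 64, 93, 81, 80]


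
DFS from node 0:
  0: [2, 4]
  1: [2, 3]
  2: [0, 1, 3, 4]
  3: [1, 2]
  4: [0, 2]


Visit 0, push [4, 2]
Visit 2, push [4, 3, 1]
Visit 1, push [3]
Visit 3, push []
Visit 4, push []

DFS order: [0, 2, 1, 3, 4]


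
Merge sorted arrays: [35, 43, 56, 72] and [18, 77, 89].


Take 18 from B
Take 35 from A
Take 43 from A
Take 56 from A
Take 72 from A

Merged: [18, 35, 43, 56, 72, 77, 89]


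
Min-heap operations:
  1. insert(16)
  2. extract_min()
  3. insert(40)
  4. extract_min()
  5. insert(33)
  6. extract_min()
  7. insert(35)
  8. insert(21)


insert(16) -> [16]
extract_min()->16, []
insert(40) -> [40]
extract_min()->40, []
insert(33) -> [33]
extract_min()->33, []
insert(35) -> [35]
insert(21) -> [21, 35]

Final heap: [21, 35]


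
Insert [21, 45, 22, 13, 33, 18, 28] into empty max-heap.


Insert 21: [21]
Insert 45: [45, 21]
Insert 22: [45, 21, 22]
Insert 13: [45, 21, 22, 13]
Insert 33: [45, 33, 22, 13, 21]
Insert 18: [45, 33, 22, 13, 21, 18]
Insert 28: [45, 33, 28, 13, 21, 18, 22]

Final heap: [45, 33, 28, 13, 21, 18, 22]


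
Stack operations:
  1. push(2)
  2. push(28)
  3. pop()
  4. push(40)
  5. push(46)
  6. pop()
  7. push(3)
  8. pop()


push(2) -> [2]
push(28) -> [2, 28]
pop()->28, [2]
push(40) -> [2, 40]
push(46) -> [2, 40, 46]
pop()->46, [2, 40]
push(3) -> [2, 40, 3]
pop()->3, [2, 40]

Final stack: [2, 40]


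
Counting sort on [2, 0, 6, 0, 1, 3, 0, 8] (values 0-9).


Input: [2, 0, 6, 0, 1, 3, 0, 8]
Counts: [3, 1, 1, 1, 0, 0, 1, 0, 1, 0]

Sorted: [0, 0, 0, 1, 2, 3, 6, 8]


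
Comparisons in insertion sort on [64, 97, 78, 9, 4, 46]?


Algorithm: insertion sort
Input: [64, 97, 78, 9, 4, 46]
Sorted: [4, 9, 46, 64, 78, 97]

14


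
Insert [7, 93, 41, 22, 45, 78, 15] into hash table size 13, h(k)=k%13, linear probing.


Insert 7: h=7 -> slot 7
Insert 93: h=2 -> slot 2
Insert 41: h=2, 1 probes -> slot 3
Insert 22: h=9 -> slot 9
Insert 45: h=6 -> slot 6
Insert 78: h=0 -> slot 0
Insert 15: h=2, 2 probes -> slot 4

Table: [78, None, 93, 41, 15, None, 45, 7, None, 22, None, None, None]


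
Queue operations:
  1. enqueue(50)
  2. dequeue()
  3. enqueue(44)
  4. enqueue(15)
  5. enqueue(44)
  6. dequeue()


enqueue(50) -> [50]
dequeue()->50, []
enqueue(44) -> [44]
enqueue(15) -> [44, 15]
enqueue(44) -> [44, 15, 44]
dequeue()->44, [15, 44]

Final queue: [15, 44]


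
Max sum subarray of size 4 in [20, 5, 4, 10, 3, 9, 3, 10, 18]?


[0:4]: 39
[1:5]: 22
[2:6]: 26
[3:7]: 25
[4:8]: 25
[5:9]: 40

Max: 40 at [5:9]


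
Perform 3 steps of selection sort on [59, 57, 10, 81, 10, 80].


Initial: [59, 57, 10, 81, 10, 80]
Step 1: min=10 at 2
  Swap: [10, 57, 59, 81, 10, 80]
Step 2: min=10 at 4
  Swap: [10, 10, 59, 81, 57, 80]
Step 3: min=57 at 4
  Swap: [10, 10, 57, 81, 59, 80]

After 3 steps: [10, 10, 57, 81, 59, 80]


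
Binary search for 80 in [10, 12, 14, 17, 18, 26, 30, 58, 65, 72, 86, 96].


Step 1: lo=0, hi=11, mid=5, val=26
Step 2: lo=6, hi=11, mid=8, val=65
Step 3: lo=9, hi=11, mid=10, val=86
Step 4: lo=9, hi=9, mid=9, val=72

Not found


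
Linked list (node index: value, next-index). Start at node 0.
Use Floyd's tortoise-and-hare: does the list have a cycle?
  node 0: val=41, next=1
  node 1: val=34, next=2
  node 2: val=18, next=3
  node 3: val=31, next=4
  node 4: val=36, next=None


Floyd's tortoise (slow, +1) and hare (fast, +2):
  init: slow=0, fast=0
  step 1: slow=1, fast=2
  step 2: slow=2, fast=4
  step 3: fast -> None, no cycle

Cycle: no


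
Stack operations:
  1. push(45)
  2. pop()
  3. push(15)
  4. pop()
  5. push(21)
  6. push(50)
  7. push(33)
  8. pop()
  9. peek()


push(45) -> [45]
pop()->45, []
push(15) -> [15]
pop()->15, []
push(21) -> [21]
push(50) -> [21, 50]
push(33) -> [21, 50, 33]
pop()->33, [21, 50]
peek()->50

Final stack: [21, 50]


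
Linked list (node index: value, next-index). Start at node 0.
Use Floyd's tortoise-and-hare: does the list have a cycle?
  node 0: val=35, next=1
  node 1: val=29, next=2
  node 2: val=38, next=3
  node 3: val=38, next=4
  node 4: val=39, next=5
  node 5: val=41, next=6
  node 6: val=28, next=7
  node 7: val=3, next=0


Floyd's tortoise (slow, +1) and hare (fast, +2):
  init: slow=0, fast=0
  step 1: slow=1, fast=2
  step 2: slow=2, fast=4
  step 3: slow=3, fast=6
  step 4: slow=4, fast=0
  step 5: slow=5, fast=2
  step 6: slow=6, fast=4
  step 7: slow=7, fast=6
  step 8: slow=0, fast=0
  slow == fast at node 0: cycle detected

Cycle: yes


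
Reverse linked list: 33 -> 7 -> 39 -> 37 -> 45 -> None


Step 1: curr=33, set curr.next=prev(None) | reversed so far: 33
Step 2: curr=7, set curr.next=prev(33) | reversed so far: 7 -> 33
Step 3: curr=39, set curr.next=prev(7) | reversed so far: 39 -> 7 -> 33
Step 4: curr=37, set curr.next=prev(39) | reversed so far: 37 -> 39 -> 7 -> 33
Step 5: curr=45, set curr.next=prev(37) | reversed so far: 45 -> 37 -> 39 -> 7 -> 33

45 -> 37 -> 39 -> 7 -> 33 -> None


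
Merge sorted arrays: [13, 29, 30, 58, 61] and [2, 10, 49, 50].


Take 2 from B
Take 10 from B
Take 13 from A
Take 29 from A
Take 30 from A
Take 49 from B
Take 50 from B

Merged: [2, 10, 13, 29, 30, 49, 50, 58, 61]


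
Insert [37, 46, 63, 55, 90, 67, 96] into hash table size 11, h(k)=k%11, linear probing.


Insert 37: h=4 -> slot 4
Insert 46: h=2 -> slot 2
Insert 63: h=8 -> slot 8
Insert 55: h=0 -> slot 0
Insert 90: h=2, 1 probes -> slot 3
Insert 67: h=1 -> slot 1
Insert 96: h=8, 1 probes -> slot 9

Table: [55, 67, 46, 90, 37, None, None, None, 63, 96, None]


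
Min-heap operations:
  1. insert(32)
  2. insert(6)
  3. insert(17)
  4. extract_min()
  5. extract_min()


insert(32) -> [32]
insert(6) -> [6, 32]
insert(17) -> [6, 32, 17]
extract_min()->6, [17, 32]
extract_min()->17, [32]

Final heap: [32]


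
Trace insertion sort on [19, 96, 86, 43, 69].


Initial: [19, 96, 86, 43, 69]
Insert 96: [19, 96, 86, 43, 69]
Insert 86: [19, 86, 96, 43, 69]
Insert 43: [19, 43, 86, 96, 69]
Insert 69: [19, 43, 69, 86, 96]

Sorted: [19, 43, 69, 86, 96]


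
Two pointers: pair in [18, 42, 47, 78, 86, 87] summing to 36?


lo=0(18)+hi=5(87)=105
lo=0(18)+hi=4(86)=104
lo=0(18)+hi=3(78)=96
lo=0(18)+hi=2(47)=65
lo=0(18)+hi=1(42)=60

No pair found


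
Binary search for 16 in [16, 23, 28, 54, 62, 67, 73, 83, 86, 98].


Step 1: lo=0, hi=9, mid=4, val=62
Step 2: lo=0, hi=3, mid=1, val=23
Step 3: lo=0, hi=0, mid=0, val=16

Found at index 0


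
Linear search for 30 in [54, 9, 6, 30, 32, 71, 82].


i=0: 54!=30
i=1: 9!=30
i=2: 6!=30
i=3: 30==30 found!

Found at 3, 4 comps


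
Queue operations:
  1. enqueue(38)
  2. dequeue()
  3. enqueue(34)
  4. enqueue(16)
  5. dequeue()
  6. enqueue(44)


enqueue(38) -> [38]
dequeue()->38, []
enqueue(34) -> [34]
enqueue(16) -> [34, 16]
dequeue()->34, [16]
enqueue(44) -> [16, 44]

Final queue: [16, 44]


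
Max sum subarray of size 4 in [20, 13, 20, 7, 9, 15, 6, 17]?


[0:4]: 60
[1:5]: 49
[2:6]: 51
[3:7]: 37
[4:8]: 47

Max: 60 at [0:4]


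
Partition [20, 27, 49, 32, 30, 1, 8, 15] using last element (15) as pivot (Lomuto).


Pivot: 15
  1 <= 15: swap -> [1, 27, 49, 32, 30, 20, 8, 15]
  8 <= 15: swap -> [1, 8, 49, 32, 30, 20, 27, 15]
Place pivot at 2: [1, 8, 15, 32, 30, 20, 27, 49]

Partitioned: [1, 8, 15, 32, 30, 20, 27, 49]


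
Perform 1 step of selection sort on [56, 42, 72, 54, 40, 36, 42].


Initial: [56, 42, 72, 54, 40, 36, 42]
Step 1: min=36 at 5
  Swap: [36, 42, 72, 54, 40, 56, 42]

After 1 step: [36, 42, 72, 54, 40, 56, 42]


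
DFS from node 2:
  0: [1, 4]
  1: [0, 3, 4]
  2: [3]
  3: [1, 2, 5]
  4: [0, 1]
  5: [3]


Visit 2, push [3]
Visit 3, push [5, 1]
Visit 1, push [4, 0]
Visit 0, push [4]
Visit 4, push []
Visit 5, push []

DFS order: [2, 3, 1, 0, 4, 5]


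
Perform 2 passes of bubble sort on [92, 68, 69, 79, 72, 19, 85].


Initial: [92, 68, 69, 79, 72, 19, 85]
Pass 1: [68, 69, 79, 72, 19, 85, 92] (6 swaps)
Pass 2: [68, 69, 72, 19, 79, 85, 92] (2 swaps)

After 2 passes: [68, 69, 72, 19, 79, 85, 92]


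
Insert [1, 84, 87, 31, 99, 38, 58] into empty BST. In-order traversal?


Insert 1: root
Insert 84: R from 1
Insert 87: R from 1 -> R from 84
Insert 31: R from 1 -> L from 84
Insert 99: R from 1 -> R from 84 -> R from 87
Insert 38: R from 1 -> L from 84 -> R from 31
Insert 58: R from 1 -> L from 84 -> R from 31 -> R from 38

In-order: [1, 31, 38, 58, 84, 87, 99]


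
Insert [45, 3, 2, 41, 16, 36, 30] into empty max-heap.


Insert 45: [45]
Insert 3: [45, 3]
Insert 2: [45, 3, 2]
Insert 41: [45, 41, 2, 3]
Insert 16: [45, 41, 2, 3, 16]
Insert 36: [45, 41, 36, 3, 16, 2]
Insert 30: [45, 41, 36, 3, 16, 2, 30]

Final heap: [45, 41, 36, 3, 16, 2, 30]


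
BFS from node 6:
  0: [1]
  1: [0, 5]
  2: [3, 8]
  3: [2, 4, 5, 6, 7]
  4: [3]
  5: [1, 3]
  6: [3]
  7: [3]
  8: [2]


Visit 6, enqueue [3]
Visit 3, enqueue [2, 4, 5, 7]
Visit 2, enqueue [8]
Visit 4, enqueue []
Visit 5, enqueue [1]
Visit 7, enqueue []
Visit 8, enqueue []
Visit 1, enqueue [0]
Visit 0, enqueue []

BFS order: [6, 3, 2, 4, 5, 7, 8, 1, 0]


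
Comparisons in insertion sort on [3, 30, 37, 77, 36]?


Algorithm: insertion sort
Input: [3, 30, 37, 77, 36]
Sorted: [3, 30, 36, 37, 77]

6


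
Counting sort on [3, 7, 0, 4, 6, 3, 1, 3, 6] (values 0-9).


Input: [3, 7, 0, 4, 6, 3, 1, 3, 6]
Counts: [1, 1, 0, 3, 1, 0, 2, 1, 0, 0]

Sorted: [0, 1, 3, 3, 3, 4, 6, 6, 7]


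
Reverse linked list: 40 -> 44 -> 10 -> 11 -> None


Step 1: curr=40, set curr.next=prev(None) | reversed so far: 40
Step 2: curr=44, set curr.next=prev(40) | reversed so far: 44 -> 40
Step 3: curr=10, set curr.next=prev(44) | reversed so far: 10 -> 44 -> 40
Step 4: curr=11, set curr.next=prev(10) | reversed so far: 11 -> 10 -> 44 -> 40

11 -> 10 -> 44 -> 40 -> None


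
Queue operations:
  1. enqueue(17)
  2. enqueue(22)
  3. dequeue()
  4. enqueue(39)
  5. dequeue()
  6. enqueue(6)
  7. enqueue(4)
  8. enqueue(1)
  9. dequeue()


enqueue(17) -> [17]
enqueue(22) -> [17, 22]
dequeue()->17, [22]
enqueue(39) -> [22, 39]
dequeue()->22, [39]
enqueue(6) -> [39, 6]
enqueue(4) -> [39, 6, 4]
enqueue(1) -> [39, 6, 4, 1]
dequeue()->39, [6, 4, 1]

Final queue: [6, 4, 1]


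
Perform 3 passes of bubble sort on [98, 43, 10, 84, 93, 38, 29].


Initial: [98, 43, 10, 84, 93, 38, 29]
Pass 1: [43, 10, 84, 93, 38, 29, 98] (6 swaps)
Pass 2: [10, 43, 84, 38, 29, 93, 98] (3 swaps)
Pass 3: [10, 43, 38, 29, 84, 93, 98] (2 swaps)

After 3 passes: [10, 43, 38, 29, 84, 93, 98]


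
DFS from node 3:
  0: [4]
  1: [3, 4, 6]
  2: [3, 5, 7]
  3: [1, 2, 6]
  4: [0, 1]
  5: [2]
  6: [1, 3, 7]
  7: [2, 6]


Visit 3, push [6, 2, 1]
Visit 1, push [6, 4]
Visit 4, push [0]
Visit 0, push []
Visit 6, push [7]
Visit 7, push [2]
Visit 2, push [5]
Visit 5, push []

DFS order: [3, 1, 4, 0, 6, 7, 2, 5]


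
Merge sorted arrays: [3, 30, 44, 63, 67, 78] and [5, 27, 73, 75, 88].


Take 3 from A
Take 5 from B
Take 27 from B
Take 30 from A
Take 44 from A
Take 63 from A
Take 67 from A
Take 73 from B
Take 75 from B
Take 78 from A

Merged: [3, 5, 27, 30, 44, 63, 67, 73, 75, 78, 88]


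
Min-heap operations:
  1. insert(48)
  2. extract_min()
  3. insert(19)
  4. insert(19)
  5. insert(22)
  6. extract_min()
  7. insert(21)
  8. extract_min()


insert(48) -> [48]
extract_min()->48, []
insert(19) -> [19]
insert(19) -> [19, 19]
insert(22) -> [19, 19, 22]
extract_min()->19, [19, 22]
insert(21) -> [19, 22, 21]
extract_min()->19, [21, 22]

Final heap: [21, 22]


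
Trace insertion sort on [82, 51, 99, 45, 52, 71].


Initial: [82, 51, 99, 45, 52, 71]
Insert 51: [51, 82, 99, 45, 52, 71]
Insert 99: [51, 82, 99, 45, 52, 71]
Insert 45: [45, 51, 82, 99, 52, 71]
Insert 52: [45, 51, 52, 82, 99, 71]
Insert 71: [45, 51, 52, 71, 82, 99]

Sorted: [45, 51, 52, 71, 82, 99]


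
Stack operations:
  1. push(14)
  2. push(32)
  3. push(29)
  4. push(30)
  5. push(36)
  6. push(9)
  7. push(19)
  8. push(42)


push(14) -> [14]
push(32) -> [14, 32]
push(29) -> [14, 32, 29]
push(30) -> [14, 32, 29, 30]
push(36) -> [14, 32, 29, 30, 36]
push(9) -> [14, 32, 29, 30, 36, 9]
push(19) -> [14, 32, 29, 30, 36, 9, 19]
push(42) -> [14, 32, 29, 30, 36, 9, 19, 42]

Final stack: [14, 32, 29, 30, 36, 9, 19, 42]


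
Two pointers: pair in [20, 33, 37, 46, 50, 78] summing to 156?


lo=0(20)+hi=5(78)=98
lo=1(33)+hi=5(78)=111
lo=2(37)+hi=5(78)=115
lo=3(46)+hi=5(78)=124
lo=4(50)+hi=5(78)=128

No pair found


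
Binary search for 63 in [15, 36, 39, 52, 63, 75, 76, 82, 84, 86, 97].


Step 1: lo=0, hi=10, mid=5, val=75
Step 2: lo=0, hi=4, mid=2, val=39
Step 3: lo=3, hi=4, mid=3, val=52
Step 4: lo=4, hi=4, mid=4, val=63

Found at index 4


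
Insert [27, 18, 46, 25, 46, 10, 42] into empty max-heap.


Insert 27: [27]
Insert 18: [27, 18]
Insert 46: [46, 18, 27]
Insert 25: [46, 25, 27, 18]
Insert 46: [46, 46, 27, 18, 25]
Insert 10: [46, 46, 27, 18, 25, 10]
Insert 42: [46, 46, 42, 18, 25, 10, 27]

Final heap: [46, 46, 42, 18, 25, 10, 27]


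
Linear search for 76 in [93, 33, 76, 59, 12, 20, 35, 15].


i=0: 93!=76
i=1: 33!=76
i=2: 76==76 found!

Found at 2, 3 comps


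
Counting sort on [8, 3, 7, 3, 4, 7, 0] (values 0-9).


Input: [8, 3, 7, 3, 4, 7, 0]
Counts: [1, 0, 0, 2, 1, 0, 0, 2, 1, 0]

Sorted: [0, 3, 3, 4, 7, 7, 8]


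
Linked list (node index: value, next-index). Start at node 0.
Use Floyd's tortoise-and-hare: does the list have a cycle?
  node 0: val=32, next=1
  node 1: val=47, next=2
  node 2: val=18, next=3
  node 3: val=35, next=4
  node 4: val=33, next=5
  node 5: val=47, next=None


Floyd's tortoise (slow, +1) and hare (fast, +2):
  init: slow=0, fast=0
  step 1: slow=1, fast=2
  step 2: slow=2, fast=4
  step 3: fast 4->5->None, no cycle

Cycle: no


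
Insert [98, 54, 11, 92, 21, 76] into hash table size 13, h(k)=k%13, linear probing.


Insert 98: h=7 -> slot 7
Insert 54: h=2 -> slot 2
Insert 11: h=11 -> slot 11
Insert 92: h=1 -> slot 1
Insert 21: h=8 -> slot 8
Insert 76: h=11, 1 probes -> slot 12

Table: [None, 92, 54, None, None, None, None, 98, 21, None, None, 11, 76]


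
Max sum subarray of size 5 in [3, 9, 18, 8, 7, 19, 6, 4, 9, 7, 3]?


[0:5]: 45
[1:6]: 61
[2:7]: 58
[3:8]: 44
[4:9]: 45
[5:10]: 45
[6:11]: 29

Max: 61 at [1:6]


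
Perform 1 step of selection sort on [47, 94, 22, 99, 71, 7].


Initial: [47, 94, 22, 99, 71, 7]
Step 1: min=7 at 5
  Swap: [7, 94, 22, 99, 71, 47]

After 1 step: [7, 94, 22, 99, 71, 47]


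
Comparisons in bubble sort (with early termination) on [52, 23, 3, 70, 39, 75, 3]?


Algorithm: bubble sort (with early termination)
Input: [52, 23, 3, 70, 39, 75, 3]
Sorted: [3, 3, 23, 39, 52, 70, 75]

21


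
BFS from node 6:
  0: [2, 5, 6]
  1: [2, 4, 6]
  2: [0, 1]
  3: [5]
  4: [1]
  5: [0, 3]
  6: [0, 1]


Visit 6, enqueue [0, 1]
Visit 0, enqueue [2, 5]
Visit 1, enqueue [4]
Visit 2, enqueue []
Visit 5, enqueue [3]
Visit 4, enqueue []
Visit 3, enqueue []

BFS order: [6, 0, 1, 2, 5, 4, 3]


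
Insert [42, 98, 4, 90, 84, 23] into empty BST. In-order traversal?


Insert 42: root
Insert 98: R from 42
Insert 4: L from 42
Insert 90: R from 42 -> L from 98
Insert 84: R from 42 -> L from 98 -> L from 90
Insert 23: L from 42 -> R from 4

In-order: [4, 23, 42, 84, 90, 98]


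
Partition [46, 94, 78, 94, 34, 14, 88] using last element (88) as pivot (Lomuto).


Pivot: 88
  46 <= 88: advance i (no swap)
  78 <= 88: swap -> [46, 78, 94, 94, 34, 14, 88]
  34 <= 88: swap -> [46, 78, 34, 94, 94, 14, 88]
  14 <= 88: swap -> [46, 78, 34, 14, 94, 94, 88]
Place pivot at 4: [46, 78, 34, 14, 88, 94, 94]

Partitioned: [46, 78, 34, 14, 88, 94, 94]


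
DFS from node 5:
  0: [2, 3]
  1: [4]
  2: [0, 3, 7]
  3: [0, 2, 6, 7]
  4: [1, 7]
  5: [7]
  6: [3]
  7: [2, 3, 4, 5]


Visit 5, push [7]
Visit 7, push [4, 3, 2]
Visit 2, push [3, 0]
Visit 0, push [3]
Visit 3, push [6]
Visit 6, push []
Visit 4, push [1]
Visit 1, push []

DFS order: [5, 7, 2, 0, 3, 6, 4, 1]


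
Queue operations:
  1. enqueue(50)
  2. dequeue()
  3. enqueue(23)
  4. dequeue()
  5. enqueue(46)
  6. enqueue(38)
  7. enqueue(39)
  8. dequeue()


enqueue(50) -> [50]
dequeue()->50, []
enqueue(23) -> [23]
dequeue()->23, []
enqueue(46) -> [46]
enqueue(38) -> [46, 38]
enqueue(39) -> [46, 38, 39]
dequeue()->46, [38, 39]

Final queue: [38, 39]


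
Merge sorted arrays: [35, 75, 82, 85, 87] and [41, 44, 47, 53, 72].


Take 35 from A
Take 41 from B
Take 44 from B
Take 47 from B
Take 53 from B
Take 72 from B

Merged: [35, 41, 44, 47, 53, 72, 75, 82, 85, 87]


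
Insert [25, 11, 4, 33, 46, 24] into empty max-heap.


Insert 25: [25]
Insert 11: [25, 11]
Insert 4: [25, 11, 4]
Insert 33: [33, 25, 4, 11]
Insert 46: [46, 33, 4, 11, 25]
Insert 24: [46, 33, 24, 11, 25, 4]

Final heap: [46, 33, 24, 11, 25, 4]


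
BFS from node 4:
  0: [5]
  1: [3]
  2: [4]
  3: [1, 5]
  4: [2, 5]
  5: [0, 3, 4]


Visit 4, enqueue [2, 5]
Visit 2, enqueue []
Visit 5, enqueue [0, 3]
Visit 0, enqueue []
Visit 3, enqueue [1]
Visit 1, enqueue []

BFS order: [4, 2, 5, 0, 3, 1]


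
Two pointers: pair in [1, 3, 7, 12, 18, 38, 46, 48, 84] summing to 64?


lo=0(1)+hi=8(84)=85
lo=0(1)+hi=7(48)=49
lo=1(3)+hi=7(48)=51
lo=2(7)+hi=7(48)=55
lo=3(12)+hi=7(48)=60
lo=4(18)+hi=7(48)=66
lo=4(18)+hi=6(46)=64

Yes: 18+46=64


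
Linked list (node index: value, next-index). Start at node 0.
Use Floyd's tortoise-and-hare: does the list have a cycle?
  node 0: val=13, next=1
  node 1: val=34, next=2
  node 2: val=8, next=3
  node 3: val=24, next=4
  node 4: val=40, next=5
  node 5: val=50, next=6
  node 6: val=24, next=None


Floyd's tortoise (slow, +1) and hare (fast, +2):
  init: slow=0, fast=0
  step 1: slow=1, fast=2
  step 2: slow=2, fast=4
  step 3: slow=3, fast=6
  step 4: fast -> None, no cycle

Cycle: no


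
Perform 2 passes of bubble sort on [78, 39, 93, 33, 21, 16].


Initial: [78, 39, 93, 33, 21, 16]
Pass 1: [39, 78, 33, 21, 16, 93] (4 swaps)
Pass 2: [39, 33, 21, 16, 78, 93] (3 swaps)

After 2 passes: [39, 33, 21, 16, 78, 93]


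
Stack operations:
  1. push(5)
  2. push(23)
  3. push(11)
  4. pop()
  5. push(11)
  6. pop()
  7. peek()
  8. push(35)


push(5) -> [5]
push(23) -> [5, 23]
push(11) -> [5, 23, 11]
pop()->11, [5, 23]
push(11) -> [5, 23, 11]
pop()->11, [5, 23]
peek()->23
push(35) -> [5, 23, 35]

Final stack: [5, 23, 35]


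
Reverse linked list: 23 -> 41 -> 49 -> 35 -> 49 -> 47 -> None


Step 1: curr=23, set curr.next=prev(None) | reversed so far: 23
Step 2: curr=41, set curr.next=prev(23) | reversed so far: 41 -> 23
Step 3: curr=49, set curr.next=prev(41) | reversed so far: 49 -> 41 -> 23
Step 4: curr=35, set curr.next=prev(49) | reversed so far: 35 -> 49 -> 41 -> 23
Step 5: curr=49, set curr.next=prev(35) | reversed so far: 49 -> 35 -> 49 -> 41 -> 23
Step 6: curr=47, set curr.next=prev(49) | reversed so far: 47 -> 49 -> 35 -> 49 -> 41 -> 23

47 -> 49 -> 35 -> 49 -> 41 -> 23 -> None


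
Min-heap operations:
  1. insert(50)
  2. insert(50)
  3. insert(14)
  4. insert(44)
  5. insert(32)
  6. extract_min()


insert(50) -> [50]
insert(50) -> [50, 50]
insert(14) -> [14, 50, 50]
insert(44) -> [14, 44, 50, 50]
insert(32) -> [14, 32, 50, 50, 44]
extract_min()->14, [32, 44, 50, 50]

Final heap: [32, 44, 50, 50]


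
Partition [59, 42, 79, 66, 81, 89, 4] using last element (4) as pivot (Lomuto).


Pivot: 4
Place pivot at 0: [4, 42, 79, 66, 81, 89, 59]

Partitioned: [4, 42, 79, 66, 81, 89, 59]


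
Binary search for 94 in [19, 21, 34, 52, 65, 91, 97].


Step 1: lo=0, hi=6, mid=3, val=52
Step 2: lo=4, hi=6, mid=5, val=91
Step 3: lo=6, hi=6, mid=6, val=97

Not found


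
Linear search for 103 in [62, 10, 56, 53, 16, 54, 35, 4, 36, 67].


i=0: 62!=103
i=1: 10!=103
i=2: 56!=103
i=3: 53!=103
i=4: 16!=103
i=5: 54!=103
i=6: 35!=103
i=7: 4!=103
i=8: 36!=103
i=9: 67!=103

Not found, 10 comps


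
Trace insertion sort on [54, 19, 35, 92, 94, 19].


Initial: [54, 19, 35, 92, 94, 19]
Insert 19: [19, 54, 35, 92, 94, 19]
Insert 35: [19, 35, 54, 92, 94, 19]
Insert 92: [19, 35, 54, 92, 94, 19]
Insert 94: [19, 35, 54, 92, 94, 19]
Insert 19: [19, 19, 35, 54, 92, 94]

Sorted: [19, 19, 35, 54, 92, 94]


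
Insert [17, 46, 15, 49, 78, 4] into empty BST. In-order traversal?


Insert 17: root
Insert 46: R from 17
Insert 15: L from 17
Insert 49: R from 17 -> R from 46
Insert 78: R from 17 -> R from 46 -> R from 49
Insert 4: L from 17 -> L from 15

In-order: [4, 15, 17, 46, 49, 78]


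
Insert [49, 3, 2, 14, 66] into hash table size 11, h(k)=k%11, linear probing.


Insert 49: h=5 -> slot 5
Insert 3: h=3 -> slot 3
Insert 2: h=2 -> slot 2
Insert 14: h=3, 1 probes -> slot 4
Insert 66: h=0 -> slot 0

Table: [66, None, 2, 3, 14, 49, None, None, None, None, None]


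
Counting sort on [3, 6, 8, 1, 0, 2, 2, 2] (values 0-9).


Input: [3, 6, 8, 1, 0, 2, 2, 2]
Counts: [1, 1, 3, 1, 0, 0, 1, 0, 1, 0]

Sorted: [0, 1, 2, 2, 2, 3, 6, 8]


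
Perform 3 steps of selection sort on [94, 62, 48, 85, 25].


Initial: [94, 62, 48, 85, 25]
Step 1: min=25 at 4
  Swap: [25, 62, 48, 85, 94]
Step 2: min=48 at 2
  Swap: [25, 48, 62, 85, 94]
Step 3: min=62 at 2
  Swap: [25, 48, 62, 85, 94]

After 3 steps: [25, 48, 62, 85, 94]


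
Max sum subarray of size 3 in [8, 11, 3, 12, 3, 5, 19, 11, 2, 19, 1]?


[0:3]: 22
[1:4]: 26
[2:5]: 18
[3:6]: 20
[4:7]: 27
[5:8]: 35
[6:9]: 32
[7:10]: 32
[8:11]: 22

Max: 35 at [5:8]


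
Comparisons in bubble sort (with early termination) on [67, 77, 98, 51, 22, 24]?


Algorithm: bubble sort (with early termination)
Input: [67, 77, 98, 51, 22, 24]
Sorted: [22, 24, 51, 67, 77, 98]

15


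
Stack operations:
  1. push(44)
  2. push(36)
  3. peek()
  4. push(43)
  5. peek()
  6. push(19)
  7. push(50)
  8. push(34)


push(44) -> [44]
push(36) -> [44, 36]
peek()->36
push(43) -> [44, 36, 43]
peek()->43
push(19) -> [44, 36, 43, 19]
push(50) -> [44, 36, 43, 19, 50]
push(34) -> [44, 36, 43, 19, 50, 34]

Final stack: [44, 36, 43, 19, 50, 34]


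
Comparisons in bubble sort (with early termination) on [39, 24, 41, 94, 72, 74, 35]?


Algorithm: bubble sort (with early termination)
Input: [39, 24, 41, 94, 72, 74, 35]
Sorted: [24, 35, 39, 41, 72, 74, 94]

21


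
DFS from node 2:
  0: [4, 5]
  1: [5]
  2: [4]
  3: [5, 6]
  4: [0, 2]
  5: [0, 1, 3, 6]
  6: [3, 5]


Visit 2, push [4]
Visit 4, push [0]
Visit 0, push [5]
Visit 5, push [6, 3, 1]
Visit 1, push []
Visit 3, push [6]
Visit 6, push []

DFS order: [2, 4, 0, 5, 1, 3, 6]


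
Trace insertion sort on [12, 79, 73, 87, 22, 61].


Initial: [12, 79, 73, 87, 22, 61]
Insert 79: [12, 79, 73, 87, 22, 61]
Insert 73: [12, 73, 79, 87, 22, 61]
Insert 87: [12, 73, 79, 87, 22, 61]
Insert 22: [12, 22, 73, 79, 87, 61]
Insert 61: [12, 22, 61, 73, 79, 87]

Sorted: [12, 22, 61, 73, 79, 87]


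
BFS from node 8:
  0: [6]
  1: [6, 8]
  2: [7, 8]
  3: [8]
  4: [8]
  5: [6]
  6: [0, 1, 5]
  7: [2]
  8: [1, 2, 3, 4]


Visit 8, enqueue [1, 2, 3, 4]
Visit 1, enqueue [6]
Visit 2, enqueue [7]
Visit 3, enqueue []
Visit 4, enqueue []
Visit 6, enqueue [0, 5]
Visit 7, enqueue []
Visit 0, enqueue []
Visit 5, enqueue []

BFS order: [8, 1, 2, 3, 4, 6, 7, 0, 5]


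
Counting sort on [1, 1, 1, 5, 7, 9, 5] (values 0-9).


Input: [1, 1, 1, 5, 7, 9, 5]
Counts: [0, 3, 0, 0, 0, 2, 0, 1, 0, 1]

Sorted: [1, 1, 1, 5, 5, 7, 9]


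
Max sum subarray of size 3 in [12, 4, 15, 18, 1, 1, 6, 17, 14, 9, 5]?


[0:3]: 31
[1:4]: 37
[2:5]: 34
[3:6]: 20
[4:7]: 8
[5:8]: 24
[6:9]: 37
[7:10]: 40
[8:11]: 28

Max: 40 at [7:10]


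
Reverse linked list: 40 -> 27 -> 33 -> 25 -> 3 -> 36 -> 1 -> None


Step 1: curr=40, set curr.next=prev(None) | reversed so far: 40
Step 2: curr=27, set curr.next=prev(40) | reversed so far: 27 -> 40
Step 3: curr=33, set curr.next=prev(27) | reversed so far: 33 -> 27 -> 40
Step 4: curr=25, set curr.next=prev(33) | reversed so far: 25 -> 33 -> 27 -> 40
Step 5: curr=3, set curr.next=prev(25) | reversed so far: 3 -> 25 -> 33 -> 27 -> 40
Step 6: curr=36, set curr.next=prev(3) | reversed so far: 36 -> 3 -> 25 -> 33 -> 27 -> 40
Step 7: curr=1, set curr.next=prev(36) | reversed so far: 1 -> 36 -> 3 -> 25 -> 33 -> 27 -> 40

1 -> 36 -> 3 -> 25 -> 33 -> 27 -> 40 -> None


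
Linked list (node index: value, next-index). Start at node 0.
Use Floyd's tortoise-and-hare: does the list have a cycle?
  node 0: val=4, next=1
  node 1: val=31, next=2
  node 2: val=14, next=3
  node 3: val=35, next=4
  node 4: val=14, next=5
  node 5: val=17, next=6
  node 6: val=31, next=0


Floyd's tortoise (slow, +1) and hare (fast, +2):
  init: slow=0, fast=0
  step 1: slow=1, fast=2
  step 2: slow=2, fast=4
  step 3: slow=3, fast=6
  step 4: slow=4, fast=1
  step 5: slow=5, fast=3
  step 6: slow=6, fast=5
  step 7: slow=0, fast=0
  slow == fast at node 0: cycle detected

Cycle: yes


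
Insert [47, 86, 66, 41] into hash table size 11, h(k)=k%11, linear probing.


Insert 47: h=3 -> slot 3
Insert 86: h=9 -> slot 9
Insert 66: h=0 -> slot 0
Insert 41: h=8 -> slot 8

Table: [66, None, None, 47, None, None, None, None, 41, 86, None]


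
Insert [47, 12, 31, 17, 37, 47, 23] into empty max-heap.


Insert 47: [47]
Insert 12: [47, 12]
Insert 31: [47, 12, 31]
Insert 17: [47, 17, 31, 12]
Insert 37: [47, 37, 31, 12, 17]
Insert 47: [47, 37, 47, 12, 17, 31]
Insert 23: [47, 37, 47, 12, 17, 31, 23]

Final heap: [47, 37, 47, 12, 17, 31, 23]


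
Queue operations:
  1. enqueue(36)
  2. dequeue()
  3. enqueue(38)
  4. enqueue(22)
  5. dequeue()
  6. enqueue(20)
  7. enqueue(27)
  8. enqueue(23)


enqueue(36) -> [36]
dequeue()->36, []
enqueue(38) -> [38]
enqueue(22) -> [38, 22]
dequeue()->38, [22]
enqueue(20) -> [22, 20]
enqueue(27) -> [22, 20, 27]
enqueue(23) -> [22, 20, 27, 23]

Final queue: [22, 20, 27, 23]


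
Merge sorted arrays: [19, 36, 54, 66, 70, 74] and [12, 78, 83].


Take 12 from B
Take 19 from A
Take 36 from A
Take 54 from A
Take 66 from A
Take 70 from A
Take 74 from A

Merged: [12, 19, 36, 54, 66, 70, 74, 78, 83]


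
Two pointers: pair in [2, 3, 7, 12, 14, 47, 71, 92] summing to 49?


lo=0(2)+hi=7(92)=94
lo=0(2)+hi=6(71)=73
lo=0(2)+hi=5(47)=49

Yes: 2+47=49


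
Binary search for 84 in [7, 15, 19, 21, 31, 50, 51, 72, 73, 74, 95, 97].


Step 1: lo=0, hi=11, mid=5, val=50
Step 2: lo=6, hi=11, mid=8, val=73
Step 3: lo=9, hi=11, mid=10, val=95
Step 4: lo=9, hi=9, mid=9, val=74

Not found


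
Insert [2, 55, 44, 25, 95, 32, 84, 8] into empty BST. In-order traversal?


Insert 2: root
Insert 55: R from 2
Insert 44: R from 2 -> L from 55
Insert 25: R from 2 -> L from 55 -> L from 44
Insert 95: R from 2 -> R from 55
Insert 32: R from 2 -> L from 55 -> L from 44 -> R from 25
Insert 84: R from 2 -> R from 55 -> L from 95
Insert 8: R from 2 -> L from 55 -> L from 44 -> L from 25

In-order: [2, 8, 25, 32, 44, 55, 84, 95]


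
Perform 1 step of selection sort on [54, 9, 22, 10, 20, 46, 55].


Initial: [54, 9, 22, 10, 20, 46, 55]
Step 1: min=9 at 1
  Swap: [9, 54, 22, 10, 20, 46, 55]

After 1 step: [9, 54, 22, 10, 20, 46, 55]


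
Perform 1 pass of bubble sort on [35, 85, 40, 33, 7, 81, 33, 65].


Initial: [35, 85, 40, 33, 7, 81, 33, 65]
Pass 1: [35, 40, 33, 7, 81, 33, 65, 85] (6 swaps)

After 1 pass: [35, 40, 33, 7, 81, 33, 65, 85]


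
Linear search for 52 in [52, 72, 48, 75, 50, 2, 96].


i=0: 52==52 found!

Found at 0, 1 comps


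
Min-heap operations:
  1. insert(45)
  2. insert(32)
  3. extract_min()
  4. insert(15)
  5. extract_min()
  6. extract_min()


insert(45) -> [45]
insert(32) -> [32, 45]
extract_min()->32, [45]
insert(15) -> [15, 45]
extract_min()->15, [45]
extract_min()->45, []

Final heap: []


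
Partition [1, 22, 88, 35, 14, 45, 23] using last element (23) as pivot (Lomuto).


Pivot: 23
  1 <= 23: advance i (no swap)
  22 <= 23: advance i (no swap)
  14 <= 23: swap -> [1, 22, 14, 35, 88, 45, 23]
Place pivot at 3: [1, 22, 14, 23, 88, 45, 35]

Partitioned: [1, 22, 14, 23, 88, 45, 35]


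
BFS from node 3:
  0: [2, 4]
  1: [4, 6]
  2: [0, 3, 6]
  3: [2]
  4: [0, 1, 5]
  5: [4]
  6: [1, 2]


Visit 3, enqueue [2]
Visit 2, enqueue [0, 6]
Visit 0, enqueue [4]
Visit 6, enqueue [1]
Visit 4, enqueue [5]
Visit 1, enqueue []
Visit 5, enqueue []

BFS order: [3, 2, 0, 6, 4, 1, 5]


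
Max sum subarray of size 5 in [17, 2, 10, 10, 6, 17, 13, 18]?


[0:5]: 45
[1:6]: 45
[2:7]: 56
[3:8]: 64

Max: 64 at [3:8]


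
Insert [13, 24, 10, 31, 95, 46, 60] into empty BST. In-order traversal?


Insert 13: root
Insert 24: R from 13
Insert 10: L from 13
Insert 31: R from 13 -> R from 24
Insert 95: R from 13 -> R from 24 -> R from 31
Insert 46: R from 13 -> R from 24 -> R from 31 -> L from 95
Insert 60: R from 13 -> R from 24 -> R from 31 -> L from 95 -> R from 46

In-order: [10, 13, 24, 31, 46, 60, 95]


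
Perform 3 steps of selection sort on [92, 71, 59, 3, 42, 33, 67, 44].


Initial: [92, 71, 59, 3, 42, 33, 67, 44]
Step 1: min=3 at 3
  Swap: [3, 71, 59, 92, 42, 33, 67, 44]
Step 2: min=33 at 5
  Swap: [3, 33, 59, 92, 42, 71, 67, 44]
Step 3: min=42 at 4
  Swap: [3, 33, 42, 92, 59, 71, 67, 44]

After 3 steps: [3, 33, 42, 92, 59, 71, 67, 44]


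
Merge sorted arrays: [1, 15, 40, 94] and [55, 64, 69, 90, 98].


Take 1 from A
Take 15 from A
Take 40 from A
Take 55 from B
Take 64 from B
Take 69 from B
Take 90 from B
Take 94 from A

Merged: [1, 15, 40, 55, 64, 69, 90, 94, 98]


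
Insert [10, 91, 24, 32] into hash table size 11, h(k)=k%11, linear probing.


Insert 10: h=10 -> slot 10
Insert 91: h=3 -> slot 3
Insert 24: h=2 -> slot 2
Insert 32: h=10, 1 probes -> slot 0

Table: [32, None, 24, 91, None, None, None, None, None, None, 10]


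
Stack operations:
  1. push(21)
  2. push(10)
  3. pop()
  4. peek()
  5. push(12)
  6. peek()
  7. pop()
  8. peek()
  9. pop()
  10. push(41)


push(21) -> [21]
push(10) -> [21, 10]
pop()->10, [21]
peek()->21
push(12) -> [21, 12]
peek()->12
pop()->12, [21]
peek()->21
pop()->21, []
push(41) -> [41]

Final stack: [41]


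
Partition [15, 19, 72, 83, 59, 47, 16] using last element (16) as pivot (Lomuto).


Pivot: 16
  15 <= 16: advance i (no swap)
Place pivot at 1: [15, 16, 72, 83, 59, 47, 19]

Partitioned: [15, 16, 72, 83, 59, 47, 19]


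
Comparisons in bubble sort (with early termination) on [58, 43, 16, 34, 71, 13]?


Algorithm: bubble sort (with early termination)
Input: [58, 43, 16, 34, 71, 13]
Sorted: [13, 16, 34, 43, 58, 71]

15


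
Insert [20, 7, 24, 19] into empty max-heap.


Insert 20: [20]
Insert 7: [20, 7]
Insert 24: [24, 7, 20]
Insert 19: [24, 19, 20, 7]

Final heap: [24, 19, 20, 7]


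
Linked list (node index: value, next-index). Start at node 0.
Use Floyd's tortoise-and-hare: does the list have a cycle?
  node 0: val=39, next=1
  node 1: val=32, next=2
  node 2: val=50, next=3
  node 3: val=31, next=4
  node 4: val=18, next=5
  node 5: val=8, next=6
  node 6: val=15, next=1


Floyd's tortoise (slow, +1) and hare (fast, +2):
  init: slow=0, fast=0
  step 1: slow=1, fast=2
  step 2: slow=2, fast=4
  step 3: slow=3, fast=6
  step 4: slow=4, fast=2
  step 5: slow=5, fast=4
  step 6: slow=6, fast=6
  slow == fast at node 6: cycle detected

Cycle: yes


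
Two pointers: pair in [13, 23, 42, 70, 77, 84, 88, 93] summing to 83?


lo=0(13)+hi=7(93)=106
lo=0(13)+hi=6(88)=101
lo=0(13)+hi=5(84)=97
lo=0(13)+hi=4(77)=90
lo=0(13)+hi=3(70)=83

Yes: 13+70=83


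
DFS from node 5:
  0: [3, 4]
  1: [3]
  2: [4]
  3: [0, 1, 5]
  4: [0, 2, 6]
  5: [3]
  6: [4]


Visit 5, push [3]
Visit 3, push [1, 0]
Visit 0, push [4]
Visit 4, push [6, 2]
Visit 2, push []
Visit 6, push []
Visit 1, push []

DFS order: [5, 3, 0, 4, 2, 6, 1]


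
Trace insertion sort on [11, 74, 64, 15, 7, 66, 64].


Initial: [11, 74, 64, 15, 7, 66, 64]
Insert 74: [11, 74, 64, 15, 7, 66, 64]
Insert 64: [11, 64, 74, 15, 7, 66, 64]
Insert 15: [11, 15, 64, 74, 7, 66, 64]
Insert 7: [7, 11, 15, 64, 74, 66, 64]
Insert 66: [7, 11, 15, 64, 66, 74, 64]
Insert 64: [7, 11, 15, 64, 64, 66, 74]

Sorted: [7, 11, 15, 64, 64, 66, 74]


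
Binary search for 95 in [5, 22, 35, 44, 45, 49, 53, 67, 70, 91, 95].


Step 1: lo=0, hi=10, mid=5, val=49
Step 2: lo=6, hi=10, mid=8, val=70
Step 3: lo=9, hi=10, mid=9, val=91
Step 4: lo=10, hi=10, mid=10, val=95

Found at index 10


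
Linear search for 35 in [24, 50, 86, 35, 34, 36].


i=0: 24!=35
i=1: 50!=35
i=2: 86!=35
i=3: 35==35 found!

Found at 3, 4 comps


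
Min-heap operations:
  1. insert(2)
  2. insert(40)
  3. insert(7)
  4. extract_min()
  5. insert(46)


insert(2) -> [2]
insert(40) -> [2, 40]
insert(7) -> [2, 40, 7]
extract_min()->2, [7, 40]
insert(46) -> [7, 40, 46]

Final heap: [7, 40, 46]


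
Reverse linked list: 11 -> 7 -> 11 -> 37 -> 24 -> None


Step 1: curr=11, set curr.next=prev(None) | reversed so far: 11
Step 2: curr=7, set curr.next=prev(11) | reversed so far: 7 -> 11
Step 3: curr=11, set curr.next=prev(7) | reversed so far: 11 -> 7 -> 11
Step 4: curr=37, set curr.next=prev(11) | reversed so far: 37 -> 11 -> 7 -> 11
Step 5: curr=24, set curr.next=prev(37) | reversed so far: 24 -> 37 -> 11 -> 7 -> 11

24 -> 37 -> 11 -> 7 -> 11 -> None


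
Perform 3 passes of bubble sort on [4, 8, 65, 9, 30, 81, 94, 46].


Initial: [4, 8, 65, 9, 30, 81, 94, 46]
Pass 1: [4, 8, 9, 30, 65, 81, 46, 94] (3 swaps)
Pass 2: [4, 8, 9, 30, 65, 46, 81, 94] (1 swaps)
Pass 3: [4, 8, 9, 30, 46, 65, 81, 94] (1 swaps)

After 3 passes: [4, 8, 9, 30, 46, 65, 81, 94]


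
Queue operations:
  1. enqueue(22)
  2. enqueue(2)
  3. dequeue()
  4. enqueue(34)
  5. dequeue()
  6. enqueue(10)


enqueue(22) -> [22]
enqueue(2) -> [22, 2]
dequeue()->22, [2]
enqueue(34) -> [2, 34]
dequeue()->2, [34]
enqueue(10) -> [34, 10]

Final queue: [34, 10]


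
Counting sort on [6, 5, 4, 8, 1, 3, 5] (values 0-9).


Input: [6, 5, 4, 8, 1, 3, 5]
Counts: [0, 1, 0, 1, 1, 2, 1, 0, 1, 0]

Sorted: [1, 3, 4, 5, 5, 6, 8]


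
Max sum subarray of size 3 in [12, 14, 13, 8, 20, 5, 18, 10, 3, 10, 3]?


[0:3]: 39
[1:4]: 35
[2:5]: 41
[3:6]: 33
[4:7]: 43
[5:8]: 33
[6:9]: 31
[7:10]: 23
[8:11]: 16

Max: 43 at [4:7]


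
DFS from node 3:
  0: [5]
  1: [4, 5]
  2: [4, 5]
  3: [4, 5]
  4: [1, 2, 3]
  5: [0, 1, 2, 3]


Visit 3, push [5, 4]
Visit 4, push [2, 1]
Visit 1, push [5]
Visit 5, push [2, 0]
Visit 0, push []
Visit 2, push []

DFS order: [3, 4, 1, 5, 0, 2]


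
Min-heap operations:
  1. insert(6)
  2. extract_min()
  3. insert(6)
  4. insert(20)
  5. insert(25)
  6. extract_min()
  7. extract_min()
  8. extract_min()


insert(6) -> [6]
extract_min()->6, []
insert(6) -> [6]
insert(20) -> [6, 20]
insert(25) -> [6, 20, 25]
extract_min()->6, [20, 25]
extract_min()->20, [25]
extract_min()->25, []

Final heap: []


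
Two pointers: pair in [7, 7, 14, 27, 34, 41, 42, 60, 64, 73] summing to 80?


lo=0(7)+hi=9(73)=80

Yes: 7+73=80


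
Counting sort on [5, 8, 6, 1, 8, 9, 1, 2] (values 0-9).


Input: [5, 8, 6, 1, 8, 9, 1, 2]
Counts: [0, 2, 1, 0, 0, 1, 1, 0, 2, 1]

Sorted: [1, 1, 2, 5, 6, 8, 8, 9]


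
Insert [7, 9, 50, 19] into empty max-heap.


Insert 7: [7]
Insert 9: [9, 7]
Insert 50: [50, 7, 9]
Insert 19: [50, 19, 9, 7]

Final heap: [50, 19, 9, 7]


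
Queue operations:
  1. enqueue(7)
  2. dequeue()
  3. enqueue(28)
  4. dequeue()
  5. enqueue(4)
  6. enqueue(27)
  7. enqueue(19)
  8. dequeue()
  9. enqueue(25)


enqueue(7) -> [7]
dequeue()->7, []
enqueue(28) -> [28]
dequeue()->28, []
enqueue(4) -> [4]
enqueue(27) -> [4, 27]
enqueue(19) -> [4, 27, 19]
dequeue()->4, [27, 19]
enqueue(25) -> [27, 19, 25]

Final queue: [27, 19, 25]


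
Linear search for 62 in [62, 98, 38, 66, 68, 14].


i=0: 62==62 found!

Found at 0, 1 comps


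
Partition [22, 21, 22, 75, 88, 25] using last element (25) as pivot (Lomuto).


Pivot: 25
  22 <= 25: advance i (no swap)
  21 <= 25: advance i (no swap)
  22 <= 25: advance i (no swap)
Place pivot at 3: [22, 21, 22, 25, 88, 75]

Partitioned: [22, 21, 22, 25, 88, 75]


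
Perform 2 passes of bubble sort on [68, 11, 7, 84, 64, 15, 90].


Initial: [68, 11, 7, 84, 64, 15, 90]
Pass 1: [11, 7, 68, 64, 15, 84, 90] (4 swaps)
Pass 2: [7, 11, 64, 15, 68, 84, 90] (3 swaps)

After 2 passes: [7, 11, 64, 15, 68, 84, 90]


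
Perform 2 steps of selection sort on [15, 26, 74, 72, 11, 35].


Initial: [15, 26, 74, 72, 11, 35]
Step 1: min=11 at 4
  Swap: [11, 26, 74, 72, 15, 35]
Step 2: min=15 at 4
  Swap: [11, 15, 74, 72, 26, 35]

After 2 steps: [11, 15, 74, 72, 26, 35]


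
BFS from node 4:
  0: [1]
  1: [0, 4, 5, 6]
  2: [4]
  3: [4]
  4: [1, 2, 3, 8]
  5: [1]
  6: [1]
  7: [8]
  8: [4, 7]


Visit 4, enqueue [1, 2, 3, 8]
Visit 1, enqueue [0, 5, 6]
Visit 2, enqueue []
Visit 3, enqueue []
Visit 8, enqueue [7]
Visit 0, enqueue []
Visit 5, enqueue []
Visit 6, enqueue []
Visit 7, enqueue []

BFS order: [4, 1, 2, 3, 8, 0, 5, 6, 7]


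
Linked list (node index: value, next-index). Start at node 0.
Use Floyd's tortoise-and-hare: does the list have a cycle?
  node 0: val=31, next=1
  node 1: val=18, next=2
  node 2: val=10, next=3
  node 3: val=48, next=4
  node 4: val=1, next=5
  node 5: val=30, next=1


Floyd's tortoise (slow, +1) and hare (fast, +2):
  init: slow=0, fast=0
  step 1: slow=1, fast=2
  step 2: slow=2, fast=4
  step 3: slow=3, fast=1
  step 4: slow=4, fast=3
  step 5: slow=5, fast=5
  slow == fast at node 5: cycle detected

Cycle: yes


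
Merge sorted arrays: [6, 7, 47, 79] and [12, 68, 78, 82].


Take 6 from A
Take 7 from A
Take 12 from B
Take 47 from A
Take 68 from B
Take 78 from B
Take 79 from A

Merged: [6, 7, 12, 47, 68, 78, 79, 82]


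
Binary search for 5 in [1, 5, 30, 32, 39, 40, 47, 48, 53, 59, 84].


Step 1: lo=0, hi=10, mid=5, val=40
Step 2: lo=0, hi=4, mid=2, val=30
Step 3: lo=0, hi=1, mid=0, val=1
Step 4: lo=1, hi=1, mid=1, val=5

Found at index 1


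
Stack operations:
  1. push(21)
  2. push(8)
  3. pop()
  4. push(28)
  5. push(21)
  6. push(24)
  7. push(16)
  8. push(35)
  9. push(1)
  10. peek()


push(21) -> [21]
push(8) -> [21, 8]
pop()->8, [21]
push(28) -> [21, 28]
push(21) -> [21, 28, 21]
push(24) -> [21, 28, 21, 24]
push(16) -> [21, 28, 21, 24, 16]
push(35) -> [21, 28, 21, 24, 16, 35]
push(1) -> [21, 28, 21, 24, 16, 35, 1]
peek()->1

Final stack: [21, 28, 21, 24, 16, 35, 1]


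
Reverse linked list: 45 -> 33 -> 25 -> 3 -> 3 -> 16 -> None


Step 1: curr=45, set curr.next=prev(None) | reversed so far: 45
Step 2: curr=33, set curr.next=prev(45) | reversed so far: 33 -> 45
Step 3: curr=25, set curr.next=prev(33) | reversed so far: 25 -> 33 -> 45
Step 4: curr=3, set curr.next=prev(25) | reversed so far: 3 -> 25 -> 33 -> 45
Step 5: curr=3, set curr.next=prev(3) | reversed so far: 3 -> 3 -> 25 -> 33 -> 45
Step 6: curr=16, set curr.next=prev(3) | reversed so far: 16 -> 3 -> 3 -> 25 -> 33 -> 45

16 -> 3 -> 3 -> 25 -> 33 -> 45 -> None
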